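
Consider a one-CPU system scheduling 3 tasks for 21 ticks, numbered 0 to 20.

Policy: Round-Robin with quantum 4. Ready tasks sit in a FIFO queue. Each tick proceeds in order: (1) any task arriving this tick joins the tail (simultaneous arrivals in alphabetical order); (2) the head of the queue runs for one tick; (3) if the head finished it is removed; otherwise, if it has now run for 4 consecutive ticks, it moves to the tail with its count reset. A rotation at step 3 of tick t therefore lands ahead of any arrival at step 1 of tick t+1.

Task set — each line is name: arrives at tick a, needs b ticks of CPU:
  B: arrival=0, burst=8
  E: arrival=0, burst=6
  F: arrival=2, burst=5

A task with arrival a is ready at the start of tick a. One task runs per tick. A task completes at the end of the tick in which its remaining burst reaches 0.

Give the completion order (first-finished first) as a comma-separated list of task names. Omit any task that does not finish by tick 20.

completion order = B, E, F

t=0: queue=[B,E] q_used=0 → run B
t=1: queue=[B,E] q_used=1 → run B
t=2: queue=[B,E,F] q_used=2 → run B
t=3: queue=[B,E,F] q_used=3 → run B
t=4: queue=[E,F,B] q_used=0 → run E
t=5: queue=[E,F,B] q_used=1 → run E
t=6: queue=[E,F,B] q_used=2 → run E
t=7: queue=[E,F,B] q_used=3 → run E
t=8: queue=[F,B,E] q_used=0 → run F
t=9: queue=[F,B,E] q_used=1 → run F
t=10: queue=[F,B,E] q_used=2 → run F
t=11: queue=[F,B,E] q_used=3 → run F
t=12: queue=[B,E,F] q_used=0 → run B
t=13: queue=[B,E,F] q_used=1 → run B
t=14: queue=[B,E,F] q_used=2 → run B
t=15: queue=[B,E,F] q_used=3 → run B
t=16: queue=[E,F] q_used=0 → run E
t=17: queue=[E,F] q_used=1 → run E
t=18: queue=[F] q_used=0 → run F
t=19: (idle)
t=20: (idle)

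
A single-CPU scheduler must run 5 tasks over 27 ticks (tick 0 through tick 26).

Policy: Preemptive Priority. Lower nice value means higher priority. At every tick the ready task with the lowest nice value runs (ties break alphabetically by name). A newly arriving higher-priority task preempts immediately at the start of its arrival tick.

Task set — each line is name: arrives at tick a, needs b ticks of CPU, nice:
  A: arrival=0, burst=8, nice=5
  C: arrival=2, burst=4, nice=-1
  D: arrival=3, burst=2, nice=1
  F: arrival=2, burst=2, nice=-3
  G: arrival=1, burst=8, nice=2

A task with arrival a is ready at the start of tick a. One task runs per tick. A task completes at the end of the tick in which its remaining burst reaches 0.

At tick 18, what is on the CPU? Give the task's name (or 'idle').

running at tick 18 = A

t=0: ready={A} → run A
t=1: ready={A,G} → run G
t=2: ready={A,C,F,G} → run F
t=3: ready={A,C,D,F,G} → run F
t=4: ready={A,C,D,G} → run C
t=5: ready={A,C,D,G} → run C
t=6: ready={A,C,D,G} → run C
t=7: ready={A,C,D,G} → run C
t=8: ready={A,D,G} → run D
t=9: ready={A,D,G} → run D
t=10: ready={A,G} → run G
t=11: ready={A,G} → run G
t=12: ready={A,G} → run G
t=13: ready={A,G} → run G
t=14: ready={A,G} → run G
t=15: ready={A,G} → run G
t=16: ready={A,G} → run G
t=17: ready={A} → run A
t=18: ready={A} → run A
t=19: ready={A} → run A
t=20: ready={A} → run A
t=21: ready={A} → run A
t=22: ready={A} → run A
t=23: ready={A} → run A
t=24: (idle)
t=25: (idle)
t=26: (idle)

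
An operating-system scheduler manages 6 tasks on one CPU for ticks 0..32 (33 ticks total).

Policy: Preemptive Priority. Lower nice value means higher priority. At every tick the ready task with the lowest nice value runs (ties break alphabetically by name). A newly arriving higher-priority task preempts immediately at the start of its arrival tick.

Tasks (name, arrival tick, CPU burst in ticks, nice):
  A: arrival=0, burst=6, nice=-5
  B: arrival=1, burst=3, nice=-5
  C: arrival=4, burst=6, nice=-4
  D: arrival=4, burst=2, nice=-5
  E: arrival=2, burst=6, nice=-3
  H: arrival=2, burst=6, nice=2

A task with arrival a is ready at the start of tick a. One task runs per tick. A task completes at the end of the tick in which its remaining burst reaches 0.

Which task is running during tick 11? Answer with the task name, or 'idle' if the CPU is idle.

t=0: ready={A} → run A
t=1: ready={A,B} → run A
t=2: ready={A,B,E,H} → run A
t=3: ready={A,B,E,H} → run A
t=4: ready={A,B,C,D,E,H} → run A
t=5: ready={A,B,C,D,E,H} → run A
t=6: ready={B,C,D,E,H} → run B
t=7: ready={B,C,D,E,H} → run B
t=8: ready={B,C,D,E,H} → run B
t=9: ready={C,D,E,H} → run D
t=10: ready={C,D,E,H} → run D
t=11: ready={C,E,H} → run C
t=12: ready={C,E,H} → run C
t=13: ready={C,E,H} → run C
t=14: ready={C,E,H} → run C
t=15: ready={C,E,H} → run C
t=16: ready={C,E,H} → run C
t=17: ready={E,H} → run E
t=18: ready={E,H} → run E
t=19: ready={E,H} → run E
t=20: ready={E,H} → run E
t=21: ready={E,H} → run E
t=22: ready={E,H} → run E
t=23: ready={H} → run H
t=24: ready={H} → run H
t=25: ready={H} → run H
t=26: ready={H} → run H
t=27: ready={H} → run H
t=28: ready={H} → run H
t=29: (idle)
t=30: (idle)
t=31: (idle)
t=32: (idle)

running at tick 11 = C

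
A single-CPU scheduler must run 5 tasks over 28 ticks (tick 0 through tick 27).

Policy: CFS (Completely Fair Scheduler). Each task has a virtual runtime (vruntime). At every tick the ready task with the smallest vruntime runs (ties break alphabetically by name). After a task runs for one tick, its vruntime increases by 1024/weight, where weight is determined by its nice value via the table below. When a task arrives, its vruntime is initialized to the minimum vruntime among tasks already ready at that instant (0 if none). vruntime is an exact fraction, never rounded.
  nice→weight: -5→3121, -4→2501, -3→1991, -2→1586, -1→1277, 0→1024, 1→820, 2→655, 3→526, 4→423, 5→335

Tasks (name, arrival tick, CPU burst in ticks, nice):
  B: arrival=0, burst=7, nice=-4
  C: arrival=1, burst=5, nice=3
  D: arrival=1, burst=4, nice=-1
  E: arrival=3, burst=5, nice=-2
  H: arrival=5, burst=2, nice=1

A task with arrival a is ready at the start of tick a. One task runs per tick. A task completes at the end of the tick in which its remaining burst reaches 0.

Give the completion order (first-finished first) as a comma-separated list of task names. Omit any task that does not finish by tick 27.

t=0: vr[B=0] → run B
t=1: vr[B=1024/2501 C=1024/2501 D=1024/2501] → run B
t=2: vr[B=2048/2501 C=1024/2501 D=1024/2501] → run C
t=3: vr[B=2048/2501 C=1549824/657763 D=1024/2501 E=1024/2501] → run D
t=4: vr[B=2048/2501 C=1549824/657763 D=3868672/3193777 E=1024/2501] → run E
t=5: vr[B=2048/2501 C=1549824/657763 D=3868672/3193777 E=34304/32513 H=2048/2501] → run B
t=6: vr[B=3072/2501 C=1549824/657763 D=3868672/3193777 E=34304/32513 H=2048/2501] → run H
t=7: vr[B=3072/2501 C=1549824/657763 D=3868672/3193777 E=34304/32513 H=25856/12505] → run E
t=8: vr[B=3072/2501 C=1549824/657763 D=3868672/3193777 E=55296/32513 H=25856/12505] → run D
t=9: vr[B=3072/2501 C=1549824/657763 D=6429696/3193777 E=55296/32513 H=25856/12505] → run B
t=10: vr[B=4096/2501 C=1549824/657763 D=6429696/3193777 E=55296/32513 H=25856/12505] → run B
t=11: vr[B=5120/2501 C=1549824/657763 D=6429696/3193777 E=55296/32513 H=25856/12505] → run E
t=12: vr[B=5120/2501 C=1549824/657763 D=6429696/3193777 E=76288/32513 H=25856/12505] → run D
t=13: vr[B=5120/2501 C=1549824/657763 D=8990720/3193777 E=76288/32513 H=25856/12505] → run B
t=14: vr[B=6144/2501 C=1549824/657763 D=8990720/3193777 E=76288/32513 H=25856/12505] → run H
t=15: vr[B=6144/2501 C=1549824/657763 D=8990720/3193777 E=76288/32513] → run E
t=16: vr[B=6144/2501 C=1549824/657763 D=8990720/3193777 E=97280/32513] → run C
t=17: vr[B=6144/2501 C=2830336/657763 D=8990720/3193777 E=97280/32513] → run B
t=18: vr[C=2830336/657763 D=8990720/3193777 E=97280/32513] → run D
t=19: vr[C=2830336/657763 E=97280/32513] → run E
t=20: vr[C=2830336/657763] → run C
t=21: vr[C=4110848/657763] → run C
t=22: vr[C=5391360/657763] → run C
t=23: (idle)
t=24: (idle)
t=25: (idle)
t=26: (idle)
t=27: (idle)

completion order = H, B, D, E, C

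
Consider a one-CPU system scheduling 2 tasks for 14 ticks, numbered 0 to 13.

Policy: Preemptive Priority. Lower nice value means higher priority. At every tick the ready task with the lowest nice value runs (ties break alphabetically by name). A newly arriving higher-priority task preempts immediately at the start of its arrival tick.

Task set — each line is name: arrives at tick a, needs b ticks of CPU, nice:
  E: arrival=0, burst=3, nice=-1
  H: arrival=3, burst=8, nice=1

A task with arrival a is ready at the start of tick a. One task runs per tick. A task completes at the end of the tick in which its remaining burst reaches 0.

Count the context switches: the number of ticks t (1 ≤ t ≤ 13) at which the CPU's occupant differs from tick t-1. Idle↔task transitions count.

t=0: ready={E} → run E
t=1: ready={E} → run E
t=2: ready={E} → run E
t=3: ready={H} → run H
t=4: ready={H} → run H
t=5: ready={H} → run H
t=6: ready={H} → run H
t=7: ready={H} → run H
t=8: ready={H} → run H
t=9: ready={H} → run H
t=10: ready={H} → run H
t=11: (idle)
t=12: (idle)
t=13: (idle)

context switches = 2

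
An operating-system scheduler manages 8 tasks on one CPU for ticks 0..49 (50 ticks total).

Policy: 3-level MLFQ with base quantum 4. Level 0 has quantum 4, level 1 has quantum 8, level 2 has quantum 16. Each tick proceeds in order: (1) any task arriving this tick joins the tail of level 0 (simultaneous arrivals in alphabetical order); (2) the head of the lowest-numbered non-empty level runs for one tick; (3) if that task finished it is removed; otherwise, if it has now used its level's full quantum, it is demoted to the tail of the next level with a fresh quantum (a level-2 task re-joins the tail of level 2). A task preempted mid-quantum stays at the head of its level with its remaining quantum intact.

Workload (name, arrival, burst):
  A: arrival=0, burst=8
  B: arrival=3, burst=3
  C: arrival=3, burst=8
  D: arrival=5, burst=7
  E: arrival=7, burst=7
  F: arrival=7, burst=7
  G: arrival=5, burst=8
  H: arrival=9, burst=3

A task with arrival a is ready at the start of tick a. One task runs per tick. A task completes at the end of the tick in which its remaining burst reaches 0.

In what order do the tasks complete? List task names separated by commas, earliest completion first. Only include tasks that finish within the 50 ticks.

completion order = B, H, A, C, D, G, E

t=0: L0/L1/L2 = A/-/- → run A
t=1: L0/L1/L2 = A/-/- → run A
t=2: L0/L1/L2 = A/-/- → run A
t=3: L0/L1/L2 = ABC/-/- → run A
t=4: L0/L1/L2 = BC/A/- → run B
t=5: L0/L1/L2 = BCDG/A/- → run B
t=6: L0/L1/L2 = BCDG/A/- → run B
t=7: L0/L1/L2 = CDGEF/A/- → run C
t=8: L0/L1/L2 = CDGEF/A/- → run C
t=9: L0/L1/L2 = CDGEFH/A/- → run C
t=10: L0/L1/L2 = CDGEFH/A/- → run C
t=11: L0/L1/L2 = DGEFH/AC/- → run D
t=12: L0/L1/L2 = DGEFH/AC/- → run D
t=13: L0/L1/L2 = DGEFH/AC/- → run D
t=14: L0/L1/L2 = DGEFH/AC/- → run D
t=15: L0/L1/L2 = GEFH/ACD/- → run G
t=16: L0/L1/L2 = GEFH/ACD/- → run G
t=17: L0/L1/L2 = GEFH/ACD/- → run G
t=18: L0/L1/L2 = GEFH/ACD/- → run G
t=19: L0/L1/L2 = EFH/ACDG/- → run E
t=20: L0/L1/L2 = EFH/ACDG/- → run E
t=21: L0/L1/L2 = EFH/ACDG/- → run E
t=22: L0/L1/L2 = EFH/ACDG/- → run E
t=23: L0/L1/L2 = FH/ACDGE/- → run F
t=24: L0/L1/L2 = FH/ACDGE/- → run F
t=25: L0/L1/L2 = FH/ACDGE/- → run F
t=26: L0/L1/L2 = FH/ACDGE/- → run F
t=27: L0/L1/L2 = H/ACDGEF/- → run H
t=28: L0/L1/L2 = H/ACDGEF/- → run H
t=29: L0/L1/L2 = H/ACDGEF/- → run H
t=30: L0/L1/L2 = -/ACDGEF/- → run A
t=31: L0/L1/L2 = -/ACDGEF/- → run A
t=32: L0/L1/L2 = -/ACDGEF/- → run A
t=33: L0/L1/L2 = -/ACDGEF/- → run A
t=34: L0/L1/L2 = -/CDGEF/- → run C
t=35: L0/L1/L2 = -/CDGEF/- → run C
t=36: L0/L1/L2 = -/CDGEF/- → run C
t=37: L0/L1/L2 = -/CDGEF/- → run C
t=38: L0/L1/L2 = -/DGEF/- → run D
t=39: L0/L1/L2 = -/DGEF/- → run D
t=40: L0/L1/L2 = -/DGEF/- → run D
t=41: L0/L1/L2 = -/GEF/- → run G
t=42: L0/L1/L2 = -/GEF/- → run G
t=43: L0/L1/L2 = -/GEF/- → run G
t=44: L0/L1/L2 = -/GEF/- → run G
t=45: L0/L1/L2 = -/EF/- → run E
t=46: L0/L1/L2 = -/EF/- → run E
t=47: L0/L1/L2 = -/EF/- → run E
t=48: L0/L1/L2 = -/F/- → run F
t=49: L0/L1/L2 = -/F/- → run F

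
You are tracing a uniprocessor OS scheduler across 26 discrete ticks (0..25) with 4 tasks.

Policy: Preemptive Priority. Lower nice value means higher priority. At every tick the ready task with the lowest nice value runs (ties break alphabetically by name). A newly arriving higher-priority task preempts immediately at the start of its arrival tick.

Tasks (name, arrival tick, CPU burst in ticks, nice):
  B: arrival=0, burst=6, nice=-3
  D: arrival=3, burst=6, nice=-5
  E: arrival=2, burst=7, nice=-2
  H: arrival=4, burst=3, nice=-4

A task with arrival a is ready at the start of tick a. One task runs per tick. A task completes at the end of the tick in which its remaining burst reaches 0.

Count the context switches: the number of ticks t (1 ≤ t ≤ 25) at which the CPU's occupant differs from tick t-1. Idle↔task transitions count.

context switches = 5

t=0: ready={B} → run B
t=1: ready={B} → run B
t=2: ready={B,E} → run B
t=3: ready={B,D,E} → run D
t=4: ready={B,D,E,H} → run D
t=5: ready={B,D,E,H} → run D
t=6: ready={B,D,E,H} → run D
t=7: ready={B,D,E,H} → run D
t=8: ready={B,D,E,H} → run D
t=9: ready={B,E,H} → run H
t=10: ready={B,E,H} → run H
t=11: ready={B,E,H} → run H
t=12: ready={B,E} → run B
t=13: ready={B,E} → run B
t=14: ready={B,E} → run B
t=15: ready={E} → run E
t=16: ready={E} → run E
t=17: ready={E} → run E
t=18: ready={E} → run E
t=19: ready={E} → run E
t=20: ready={E} → run E
t=21: ready={E} → run E
t=22: (idle)
t=23: (idle)
t=24: (idle)
t=25: (idle)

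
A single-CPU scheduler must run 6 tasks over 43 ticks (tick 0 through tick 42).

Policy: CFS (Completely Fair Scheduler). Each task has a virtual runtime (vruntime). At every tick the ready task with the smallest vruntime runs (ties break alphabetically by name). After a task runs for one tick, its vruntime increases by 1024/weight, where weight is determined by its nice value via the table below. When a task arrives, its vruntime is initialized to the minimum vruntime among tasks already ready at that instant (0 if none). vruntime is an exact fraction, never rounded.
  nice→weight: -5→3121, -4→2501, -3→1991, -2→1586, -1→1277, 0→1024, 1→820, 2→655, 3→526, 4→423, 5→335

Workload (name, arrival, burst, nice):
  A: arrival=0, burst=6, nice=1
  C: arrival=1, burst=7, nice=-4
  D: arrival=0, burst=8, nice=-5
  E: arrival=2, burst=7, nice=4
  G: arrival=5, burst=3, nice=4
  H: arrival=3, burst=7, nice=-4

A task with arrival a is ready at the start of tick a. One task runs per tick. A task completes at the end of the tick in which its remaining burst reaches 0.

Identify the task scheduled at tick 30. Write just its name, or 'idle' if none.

t=0: vr[A=0 D=0] → run A
t=1: vr[A=256/205 C=0 D=0] → run C
t=2: vr[A=256/205 C=1024/2501 D=0 E=0] → run D
t=3: vr[A=256/205 C=1024/2501 D=1024/3121 E=0 H=0] → run E
t=4: vr[A=256/205 C=1024/2501 D=1024/3121 E=1024/423 H=0] → run H
t=5: vr[A=256/205 C=1024/2501 D=1024/3121 E=1024/423 G=1024/3121 H=1024/2501] → run D
t=6: vr[A=256/205 C=1024/2501 D=2048/3121 E=1024/423 G=1024/3121 H=1024/2501] → run G
t=7: vr[A=256/205 C=1024/2501 D=2048/3121 E=1024/423 G=3629056/1320183 H=1024/2501] → run C
t=8: vr[A=256/205 C=2048/2501 D=2048/3121 E=1024/423 G=3629056/1320183 H=1024/2501] → run H
t=9: vr[A=256/205 C=2048/2501 D=2048/3121 E=1024/423 G=3629056/1320183 H=2048/2501] → run D
t=10: vr[A=256/205 C=2048/2501 D=3072/3121 E=1024/423 G=3629056/1320183 H=2048/2501] → run C
t=11: vr[A=256/205 C=3072/2501 D=3072/3121 E=1024/423 G=3629056/1320183 H=2048/2501] → run H
t=12: vr[A=256/205 C=3072/2501 D=3072/3121 E=1024/423 G=3629056/1320183 H=3072/2501] → run D
t=13: vr[A=256/205 C=3072/2501 D=4096/3121 E=1024/423 G=3629056/1320183 H=3072/2501] → run C
t=14: vr[A=256/205 C=4096/2501 D=4096/3121 E=1024/423 G=3629056/1320183 H=3072/2501] → run H
t=15: vr[A=256/205 C=4096/2501 D=4096/3121 E=1024/423 G=3629056/1320183 H=4096/2501] → run A
t=16: vr[A=512/205 C=4096/2501 D=4096/3121 E=1024/423 G=3629056/1320183 H=4096/2501] → run D
t=17: vr[A=512/205 C=4096/2501 D=5120/3121 E=1024/423 G=3629056/1320183 H=4096/2501] → run C
t=18: vr[A=512/205 C=5120/2501 D=5120/3121 E=1024/423 G=3629056/1320183 H=4096/2501] → run H
t=19: vr[A=512/205 C=5120/2501 D=5120/3121 E=1024/423 G=3629056/1320183 H=5120/2501] → run D
t=20: vr[A=512/205 C=5120/2501 D=6144/3121 E=1024/423 G=3629056/1320183 H=5120/2501] → run D
t=21: vr[A=512/205 C=5120/2501 D=7168/3121 E=1024/423 G=3629056/1320183 H=5120/2501] → run C
t=22: vr[A=512/205 C=6144/2501 D=7168/3121 E=1024/423 G=3629056/1320183 H=5120/2501] → run H
t=23: vr[A=512/205 C=6144/2501 D=7168/3121 E=1024/423 G=3629056/1320183 H=6144/2501] → run D
t=24: vr[A=512/205 C=6144/2501 E=1024/423 G=3629056/1320183 H=6144/2501] → run E
t=25: vr[A=512/205 C=6144/2501 E=2048/423 G=3629056/1320183 H=6144/2501] → run C
t=26: vr[A=512/205 E=2048/423 G=3629056/1320183 H=6144/2501] → run H
t=27: vr[A=512/205 E=2048/423 G=3629056/1320183] → run A
t=28: vr[A=768/205 E=2048/423 G=3629056/1320183] → run G
t=29: vr[A=768/205 E=2048/423 G=6824960/1320183] → run A
t=30: vr[A=1024/205 E=2048/423 G=6824960/1320183] → run E
t=31: vr[A=1024/205 E=1024/141 G=6824960/1320183] → run A
t=32: vr[A=256/41 E=1024/141 G=6824960/1320183] → run G
t=33: vr[A=256/41 E=1024/141] → run A
t=34: vr[E=1024/141] → run E
t=35: vr[E=4096/423] → run E
t=36: vr[E=5120/423] → run E
t=37: vr[E=2048/141] → run E
t=38: (idle)
t=39: (idle)
t=40: (idle)
t=41: (idle)
t=42: (idle)

running at tick 30 = E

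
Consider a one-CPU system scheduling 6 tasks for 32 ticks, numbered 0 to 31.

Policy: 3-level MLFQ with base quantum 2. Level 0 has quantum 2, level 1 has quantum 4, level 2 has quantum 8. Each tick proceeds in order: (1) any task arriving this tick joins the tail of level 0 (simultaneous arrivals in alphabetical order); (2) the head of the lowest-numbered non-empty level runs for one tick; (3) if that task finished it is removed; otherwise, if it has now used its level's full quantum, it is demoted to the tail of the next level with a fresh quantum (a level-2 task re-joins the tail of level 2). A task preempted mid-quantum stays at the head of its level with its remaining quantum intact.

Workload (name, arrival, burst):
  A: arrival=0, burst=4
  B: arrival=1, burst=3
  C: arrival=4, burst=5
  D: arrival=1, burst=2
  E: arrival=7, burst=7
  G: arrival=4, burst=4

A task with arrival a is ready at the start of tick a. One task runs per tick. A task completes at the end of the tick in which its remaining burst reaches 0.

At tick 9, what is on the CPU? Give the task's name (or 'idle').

running at tick 9 = G

t=0: L0/L1/L2 = A/-/- → run A
t=1: L0/L1/L2 = ABD/-/- → run A
t=2: L0/L1/L2 = BD/A/- → run B
t=3: L0/L1/L2 = BD/A/- → run B
t=4: L0/L1/L2 = DCG/AB/- → run D
t=5: L0/L1/L2 = DCG/AB/- → run D
t=6: L0/L1/L2 = CG/AB/- → run C
t=7: L0/L1/L2 = CGE/AB/- → run C
t=8: L0/L1/L2 = GE/ABC/- → run G
t=9: L0/L1/L2 = GE/ABC/- → run G
t=10: L0/L1/L2 = E/ABCG/- → run E
t=11: L0/L1/L2 = E/ABCG/- → run E
t=12: L0/L1/L2 = -/ABCGE/- → run A
t=13: L0/L1/L2 = -/ABCGE/- → run A
t=14: L0/L1/L2 = -/BCGE/- → run B
t=15: L0/L1/L2 = -/CGE/- → run C
t=16: L0/L1/L2 = -/CGE/- → run C
t=17: L0/L1/L2 = -/CGE/- → run C
t=18: L0/L1/L2 = -/GE/- → run G
t=19: L0/L1/L2 = -/GE/- → run G
t=20: L0/L1/L2 = -/E/- → run E
t=21: L0/L1/L2 = -/E/- → run E
t=22: L0/L1/L2 = -/E/- → run E
t=23: L0/L1/L2 = -/E/- → run E
t=24: L0/L1/L2 = -/-/E → run E
t=25: (idle)
t=26: (idle)
t=27: (idle)
t=28: (idle)
t=29: (idle)
t=30: (idle)
t=31: (idle)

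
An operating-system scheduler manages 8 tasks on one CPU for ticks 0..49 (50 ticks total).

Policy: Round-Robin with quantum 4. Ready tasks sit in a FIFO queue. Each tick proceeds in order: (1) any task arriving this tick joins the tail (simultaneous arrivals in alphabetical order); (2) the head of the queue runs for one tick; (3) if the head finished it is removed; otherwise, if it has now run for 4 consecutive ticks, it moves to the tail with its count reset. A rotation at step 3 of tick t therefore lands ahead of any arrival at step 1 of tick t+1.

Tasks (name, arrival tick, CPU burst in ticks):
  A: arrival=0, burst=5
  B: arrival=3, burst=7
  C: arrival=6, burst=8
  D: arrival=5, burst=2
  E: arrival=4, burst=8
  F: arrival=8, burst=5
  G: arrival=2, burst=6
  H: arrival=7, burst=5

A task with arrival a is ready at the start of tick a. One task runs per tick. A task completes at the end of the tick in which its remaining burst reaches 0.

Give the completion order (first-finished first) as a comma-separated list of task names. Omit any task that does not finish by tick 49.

t=0: queue=[A] q_used=0 → run A
t=1: queue=[A] q_used=1 → run A
t=2: queue=[A,G] q_used=2 → run A
t=3: queue=[A,G,B] q_used=3 → run A
t=4: queue=[G,B,A,E] q_used=0 → run G
t=5: queue=[G,B,A,E,D] q_used=1 → run G
t=6: queue=[G,B,A,E,D,C] q_used=2 → run G
t=7: queue=[G,B,A,E,D,C,H] q_used=3 → run G
t=8: queue=[B,A,E,D,C,H,G,F] q_used=0 → run B
t=9: queue=[B,A,E,D,C,H,G,F] q_used=1 → run B
t=10: queue=[B,A,E,D,C,H,G,F] q_used=2 → run B
t=11: queue=[B,A,E,D,C,H,G,F] q_used=3 → run B
t=12: queue=[A,E,D,C,H,G,F,B] q_used=0 → run A
t=13: queue=[E,D,C,H,G,F,B] q_used=0 → run E
t=14: queue=[E,D,C,H,G,F,B] q_used=1 → run E
t=15: queue=[E,D,C,H,G,F,B] q_used=2 → run E
t=16: queue=[E,D,C,H,G,F,B] q_used=3 → run E
t=17: queue=[D,C,H,G,F,B,E] q_used=0 → run D
t=18: queue=[D,C,H,G,F,B,E] q_used=1 → run D
t=19: queue=[C,H,G,F,B,E] q_used=0 → run C
t=20: queue=[C,H,G,F,B,E] q_used=1 → run C
t=21: queue=[C,H,G,F,B,E] q_used=2 → run C
t=22: queue=[C,H,G,F,B,E] q_used=3 → run C
t=23: queue=[H,G,F,B,E,C] q_used=0 → run H
t=24: queue=[H,G,F,B,E,C] q_used=1 → run H
t=25: queue=[H,G,F,B,E,C] q_used=2 → run H
t=26: queue=[H,G,F,B,E,C] q_used=3 → run H
t=27: queue=[G,F,B,E,C,H] q_used=0 → run G
t=28: queue=[G,F,B,E,C,H] q_used=1 → run G
t=29: queue=[F,B,E,C,H] q_used=0 → run F
t=30: queue=[F,B,E,C,H] q_used=1 → run F
t=31: queue=[F,B,E,C,H] q_used=2 → run F
t=32: queue=[F,B,E,C,H] q_used=3 → run F
t=33: queue=[B,E,C,H,F] q_used=0 → run B
t=34: queue=[B,E,C,H,F] q_used=1 → run B
t=35: queue=[B,E,C,H,F] q_used=2 → run B
t=36: queue=[E,C,H,F] q_used=0 → run E
t=37: queue=[E,C,H,F] q_used=1 → run E
t=38: queue=[E,C,H,F] q_used=2 → run E
t=39: queue=[E,C,H,F] q_used=3 → run E
t=40: queue=[C,H,F] q_used=0 → run C
t=41: queue=[C,H,F] q_used=1 → run C
t=42: queue=[C,H,F] q_used=2 → run C
t=43: queue=[C,H,F] q_used=3 → run C
t=44: queue=[H,F] q_used=0 → run H
t=45: queue=[F] q_used=0 → run F
t=46: (idle)
t=47: (idle)
t=48: (idle)
t=49: (idle)

completion order = A, D, G, B, E, C, H, F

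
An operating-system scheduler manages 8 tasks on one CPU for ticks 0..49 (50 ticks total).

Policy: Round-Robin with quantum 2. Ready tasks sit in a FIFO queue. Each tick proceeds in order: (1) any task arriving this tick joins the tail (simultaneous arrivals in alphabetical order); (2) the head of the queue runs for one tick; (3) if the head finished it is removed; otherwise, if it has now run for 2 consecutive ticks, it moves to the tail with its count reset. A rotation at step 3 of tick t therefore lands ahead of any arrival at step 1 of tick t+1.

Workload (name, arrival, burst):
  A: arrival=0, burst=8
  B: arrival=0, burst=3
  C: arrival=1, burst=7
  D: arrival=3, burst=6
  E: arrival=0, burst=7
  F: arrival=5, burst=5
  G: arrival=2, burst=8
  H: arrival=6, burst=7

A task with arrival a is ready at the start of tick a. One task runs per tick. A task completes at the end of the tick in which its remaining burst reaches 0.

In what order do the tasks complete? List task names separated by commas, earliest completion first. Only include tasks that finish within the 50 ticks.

t=0: queue=[A,B,E] q_used=0 → run A
t=1: queue=[A,B,E,C] q_used=1 → run A
t=2: queue=[B,E,C,A,G] q_used=0 → run B
t=3: queue=[B,E,C,A,G,D] q_used=1 → run B
t=4: queue=[E,C,A,G,D,B] q_used=0 → run E
t=5: queue=[E,C,A,G,D,B,F] q_used=1 → run E
t=6: queue=[C,A,G,D,B,F,E,H] q_used=0 → run C
t=7: queue=[C,A,G,D,B,F,E,H] q_used=1 → run C
t=8: queue=[A,G,D,B,F,E,H,C] q_used=0 → run A
t=9: queue=[A,G,D,B,F,E,H,C] q_used=1 → run A
t=10: queue=[G,D,B,F,E,H,C,A] q_used=0 → run G
t=11: queue=[G,D,B,F,E,H,C,A] q_used=1 → run G
t=12: queue=[D,B,F,E,H,C,A,G] q_used=0 → run D
t=13: queue=[D,B,F,E,H,C,A,G] q_used=1 → run D
t=14: queue=[B,F,E,H,C,A,G,D] q_used=0 → run B
t=15: queue=[F,E,H,C,A,G,D] q_used=0 → run F
t=16: queue=[F,E,H,C,A,G,D] q_used=1 → run F
t=17: queue=[E,H,C,A,G,D,F] q_used=0 → run E
t=18: queue=[E,H,C,A,G,D,F] q_used=1 → run E
t=19: queue=[H,C,A,G,D,F,E] q_used=0 → run H
t=20: queue=[H,C,A,G,D,F,E] q_used=1 → run H
t=21: queue=[C,A,G,D,F,E,H] q_used=0 → run C
t=22: queue=[C,A,G,D,F,E,H] q_used=1 → run C
t=23: queue=[A,G,D,F,E,H,C] q_used=0 → run A
t=24: queue=[A,G,D,F,E,H,C] q_used=1 → run A
t=25: queue=[G,D,F,E,H,C,A] q_used=0 → run G
t=26: queue=[G,D,F,E,H,C,A] q_used=1 → run G
t=27: queue=[D,F,E,H,C,A,G] q_used=0 → run D
t=28: queue=[D,F,E,H,C,A,G] q_used=1 → run D
t=29: queue=[F,E,H,C,A,G,D] q_used=0 → run F
t=30: queue=[F,E,H,C,A,G,D] q_used=1 → run F
t=31: queue=[E,H,C,A,G,D,F] q_used=0 → run E
t=32: queue=[E,H,C,A,G,D,F] q_used=1 → run E
t=33: queue=[H,C,A,G,D,F,E] q_used=0 → run H
t=34: queue=[H,C,A,G,D,F,E] q_used=1 → run H
t=35: queue=[C,A,G,D,F,E,H] q_used=0 → run C
t=36: queue=[C,A,G,D,F,E,H] q_used=1 → run C
t=37: queue=[A,G,D,F,E,H,C] q_used=0 → run A
t=38: queue=[A,G,D,F,E,H,C] q_used=1 → run A
t=39: queue=[G,D,F,E,H,C] q_used=0 → run G
t=40: queue=[G,D,F,E,H,C] q_used=1 → run G
t=41: queue=[D,F,E,H,C,G] q_used=0 → run D
t=42: queue=[D,F,E,H,C,G] q_used=1 → run D
t=43: queue=[F,E,H,C,G] q_used=0 → run F
t=44: queue=[E,H,C,G] q_used=0 → run E
t=45: queue=[H,C,G] q_used=0 → run H
t=46: queue=[H,C,G] q_used=1 → run H
t=47: queue=[C,G,H] q_used=0 → run C
t=48: queue=[G,H] q_used=0 → run G
t=49: queue=[G,H] q_used=1 → run G

completion order = B, A, D, F, E, C, G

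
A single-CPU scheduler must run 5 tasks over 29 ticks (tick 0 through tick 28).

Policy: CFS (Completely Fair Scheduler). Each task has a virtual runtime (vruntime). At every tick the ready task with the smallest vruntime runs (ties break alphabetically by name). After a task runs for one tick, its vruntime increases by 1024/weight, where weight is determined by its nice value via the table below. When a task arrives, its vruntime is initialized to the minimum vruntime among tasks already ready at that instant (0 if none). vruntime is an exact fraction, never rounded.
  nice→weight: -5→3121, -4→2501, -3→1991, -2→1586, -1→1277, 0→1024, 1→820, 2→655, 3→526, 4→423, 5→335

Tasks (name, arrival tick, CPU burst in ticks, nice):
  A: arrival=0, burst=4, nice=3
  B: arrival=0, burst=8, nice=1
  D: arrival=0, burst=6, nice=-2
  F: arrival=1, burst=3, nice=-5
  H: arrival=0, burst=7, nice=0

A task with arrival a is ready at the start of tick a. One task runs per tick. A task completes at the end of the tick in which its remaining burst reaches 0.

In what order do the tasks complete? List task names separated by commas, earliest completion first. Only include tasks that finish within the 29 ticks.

completion order = F, D, A, H, B

t=0: vr[A=0 B=0 D=0 H=0] → run A
t=1: vr[A=512/263 B=0 D=0 F=0 H=0] → run B
t=2: vr[A=512/263 B=256/205 D=0 F=0 H=0] → run D
t=3: vr[A=512/263 B=256/205 D=512/793 F=0 H=0] → run F
t=4: vr[A=512/263 B=256/205 D=512/793 F=1024/3121 H=0] → run H
t=5: vr[A=512/263 B=256/205 D=512/793 F=1024/3121 H=1] → run F
t=6: vr[A=512/263 B=256/205 D=512/793 F=2048/3121 H=1] → run D
t=7: vr[A=512/263 B=256/205 D=1024/793 F=2048/3121 H=1] → run F
t=8: vr[A=512/263 B=256/205 D=1024/793 H=1] → run H
t=9: vr[A=512/263 B=256/205 D=1024/793 H=2] → run B
t=10: vr[A=512/263 B=512/205 D=1024/793 H=2] → run D
t=11: vr[A=512/263 B=512/205 D=1536/793 H=2] → run D
t=12: vr[A=512/263 B=512/205 D=2048/793 H=2] → run A
t=13: vr[A=1024/263 B=512/205 D=2048/793 H=2] → run H
t=14: vr[A=1024/263 B=512/205 D=2048/793 H=3] → run B
t=15: vr[A=1024/263 B=768/205 D=2048/793 H=3] → run D
t=16: vr[A=1024/263 B=768/205 D=2560/793 H=3] → run H
t=17: vr[A=1024/263 B=768/205 D=2560/793 H=4] → run D
t=18: vr[A=1024/263 B=768/205 H=4] → run B
t=19: vr[A=1024/263 B=1024/205 H=4] → run A
t=20: vr[A=1536/263 B=1024/205 H=4] → run H
t=21: vr[A=1536/263 B=1024/205 H=5] → run B
t=22: vr[A=1536/263 B=256/41 H=5] → run H
t=23: vr[A=1536/263 B=256/41 H=6] → run A
t=24: vr[B=256/41 H=6] → run H
t=25: vr[B=256/41] → run B
t=26: vr[B=1536/205] → run B
t=27: vr[B=1792/205] → run B
t=28: (idle)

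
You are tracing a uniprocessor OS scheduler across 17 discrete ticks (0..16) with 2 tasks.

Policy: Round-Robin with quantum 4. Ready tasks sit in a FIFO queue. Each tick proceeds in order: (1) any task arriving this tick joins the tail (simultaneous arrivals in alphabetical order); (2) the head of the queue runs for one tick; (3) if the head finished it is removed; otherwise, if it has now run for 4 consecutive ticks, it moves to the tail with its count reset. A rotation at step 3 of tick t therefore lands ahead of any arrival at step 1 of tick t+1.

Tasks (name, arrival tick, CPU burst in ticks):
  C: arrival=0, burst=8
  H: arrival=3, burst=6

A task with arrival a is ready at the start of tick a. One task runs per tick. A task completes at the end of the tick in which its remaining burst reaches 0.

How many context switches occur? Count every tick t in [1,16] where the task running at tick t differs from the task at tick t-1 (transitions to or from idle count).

t=0: queue=[C] q_used=0 → run C
t=1: queue=[C] q_used=1 → run C
t=2: queue=[C] q_used=2 → run C
t=3: queue=[C,H] q_used=3 → run C
t=4: queue=[H,C] q_used=0 → run H
t=5: queue=[H,C] q_used=1 → run H
t=6: queue=[H,C] q_used=2 → run H
t=7: queue=[H,C] q_used=3 → run H
t=8: queue=[C,H] q_used=0 → run C
t=9: queue=[C,H] q_used=1 → run C
t=10: queue=[C,H] q_used=2 → run C
t=11: queue=[C,H] q_used=3 → run C
t=12: queue=[H] q_used=0 → run H
t=13: queue=[H] q_used=1 → run H
t=14: (idle)
t=15: (idle)
t=16: (idle)

context switches = 4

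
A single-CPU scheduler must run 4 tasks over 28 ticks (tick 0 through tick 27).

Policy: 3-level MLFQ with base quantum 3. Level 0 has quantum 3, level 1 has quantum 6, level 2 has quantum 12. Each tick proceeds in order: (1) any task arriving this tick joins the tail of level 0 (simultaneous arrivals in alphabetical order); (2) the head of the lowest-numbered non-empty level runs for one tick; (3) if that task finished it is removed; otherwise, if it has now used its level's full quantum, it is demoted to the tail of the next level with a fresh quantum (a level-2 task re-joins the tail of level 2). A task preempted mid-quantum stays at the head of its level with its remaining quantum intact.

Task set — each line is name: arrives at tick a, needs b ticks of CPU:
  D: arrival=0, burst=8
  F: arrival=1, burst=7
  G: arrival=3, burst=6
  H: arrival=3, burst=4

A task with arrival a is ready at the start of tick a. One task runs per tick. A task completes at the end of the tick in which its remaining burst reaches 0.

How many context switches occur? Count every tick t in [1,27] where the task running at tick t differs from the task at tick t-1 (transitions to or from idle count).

context switches = 8

t=0: L0/L1/L2 = D/-/- → run D
t=1: L0/L1/L2 = DF/-/- → run D
t=2: L0/L1/L2 = DF/-/- → run D
t=3: L0/L1/L2 = FGH/D/- → run F
t=4: L0/L1/L2 = FGH/D/- → run F
t=5: L0/L1/L2 = FGH/D/- → run F
t=6: L0/L1/L2 = GH/DF/- → run G
t=7: L0/L1/L2 = GH/DF/- → run G
t=8: L0/L1/L2 = GH/DF/- → run G
t=9: L0/L1/L2 = H/DFG/- → run H
t=10: L0/L1/L2 = H/DFG/- → run H
t=11: L0/L1/L2 = H/DFG/- → run H
t=12: L0/L1/L2 = -/DFGH/- → run D
t=13: L0/L1/L2 = -/DFGH/- → run D
t=14: L0/L1/L2 = -/DFGH/- → run D
t=15: L0/L1/L2 = -/DFGH/- → run D
t=16: L0/L1/L2 = -/DFGH/- → run D
t=17: L0/L1/L2 = -/FGH/- → run F
t=18: L0/L1/L2 = -/FGH/- → run F
t=19: L0/L1/L2 = -/FGH/- → run F
t=20: L0/L1/L2 = -/FGH/- → run F
t=21: L0/L1/L2 = -/GH/- → run G
t=22: L0/L1/L2 = -/GH/- → run G
t=23: L0/L1/L2 = -/GH/- → run G
t=24: L0/L1/L2 = -/H/- → run H
t=25: (idle)
t=26: (idle)
t=27: (idle)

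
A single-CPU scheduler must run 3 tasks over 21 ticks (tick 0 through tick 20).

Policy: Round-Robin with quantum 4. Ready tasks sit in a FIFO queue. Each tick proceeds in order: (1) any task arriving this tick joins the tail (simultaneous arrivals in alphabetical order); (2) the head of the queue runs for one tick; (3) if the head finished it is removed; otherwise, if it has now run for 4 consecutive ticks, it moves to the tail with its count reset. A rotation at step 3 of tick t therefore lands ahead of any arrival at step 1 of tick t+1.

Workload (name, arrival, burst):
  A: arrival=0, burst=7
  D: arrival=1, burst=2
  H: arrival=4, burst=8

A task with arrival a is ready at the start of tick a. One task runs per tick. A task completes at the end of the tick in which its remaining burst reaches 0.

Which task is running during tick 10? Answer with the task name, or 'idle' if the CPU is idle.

running at tick 10 = H

t=0: queue=[A] q_used=0 → run A
t=1: queue=[A,D] q_used=1 → run A
t=2: queue=[A,D] q_used=2 → run A
t=3: queue=[A,D] q_used=3 → run A
t=4: queue=[D,A,H] q_used=0 → run D
t=5: queue=[D,A,H] q_used=1 → run D
t=6: queue=[A,H] q_used=0 → run A
t=7: queue=[A,H] q_used=1 → run A
t=8: queue=[A,H] q_used=2 → run A
t=9: queue=[H] q_used=0 → run H
t=10: queue=[H] q_used=1 → run H
t=11: queue=[H] q_used=2 → run H
t=12: queue=[H] q_used=3 → run H
t=13: queue=[H] q_used=0 → run H
t=14: queue=[H] q_used=1 → run H
t=15: queue=[H] q_used=2 → run H
t=16: queue=[H] q_used=3 → run H
t=17: (idle)
t=18: (idle)
t=19: (idle)
t=20: (idle)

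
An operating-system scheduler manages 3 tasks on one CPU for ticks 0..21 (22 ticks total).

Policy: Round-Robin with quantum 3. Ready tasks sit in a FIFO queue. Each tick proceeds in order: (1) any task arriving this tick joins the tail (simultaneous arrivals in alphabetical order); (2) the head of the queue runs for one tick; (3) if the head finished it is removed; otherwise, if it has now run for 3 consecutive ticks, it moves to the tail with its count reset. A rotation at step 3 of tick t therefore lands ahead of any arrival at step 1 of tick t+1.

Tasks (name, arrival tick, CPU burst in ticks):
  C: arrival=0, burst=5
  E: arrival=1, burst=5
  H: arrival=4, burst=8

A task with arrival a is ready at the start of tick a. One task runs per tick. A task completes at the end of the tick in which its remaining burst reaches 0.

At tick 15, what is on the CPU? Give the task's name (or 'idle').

t=0: queue=[C] q_used=0 → run C
t=1: queue=[C,E] q_used=1 → run C
t=2: queue=[C,E] q_used=2 → run C
t=3: queue=[E,C] q_used=0 → run E
t=4: queue=[E,C,H] q_used=1 → run E
t=5: queue=[E,C,H] q_used=2 → run E
t=6: queue=[C,H,E] q_used=0 → run C
t=7: queue=[C,H,E] q_used=1 → run C
t=8: queue=[H,E] q_used=0 → run H
t=9: queue=[H,E] q_used=1 → run H
t=10: queue=[H,E] q_used=2 → run H
t=11: queue=[E,H] q_used=0 → run E
t=12: queue=[E,H] q_used=1 → run E
t=13: queue=[H] q_used=0 → run H
t=14: queue=[H] q_used=1 → run H
t=15: queue=[H] q_used=2 → run H
t=16: queue=[H] q_used=0 → run H
t=17: queue=[H] q_used=1 → run H
t=18: (idle)
t=19: (idle)
t=20: (idle)
t=21: (idle)

running at tick 15 = H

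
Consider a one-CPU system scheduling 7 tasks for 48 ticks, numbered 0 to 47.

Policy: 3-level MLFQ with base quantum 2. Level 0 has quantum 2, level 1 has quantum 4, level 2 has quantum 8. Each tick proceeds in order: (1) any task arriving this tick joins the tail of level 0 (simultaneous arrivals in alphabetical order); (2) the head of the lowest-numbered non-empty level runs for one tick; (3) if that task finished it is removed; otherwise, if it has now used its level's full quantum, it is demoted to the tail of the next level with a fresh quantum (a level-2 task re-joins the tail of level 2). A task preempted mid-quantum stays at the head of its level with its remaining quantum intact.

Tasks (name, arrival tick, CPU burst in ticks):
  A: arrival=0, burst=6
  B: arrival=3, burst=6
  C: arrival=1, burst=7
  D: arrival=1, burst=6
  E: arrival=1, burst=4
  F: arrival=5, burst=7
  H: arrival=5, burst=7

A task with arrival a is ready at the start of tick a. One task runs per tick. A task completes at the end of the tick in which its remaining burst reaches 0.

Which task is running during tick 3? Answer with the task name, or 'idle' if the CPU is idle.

running at tick 3 = C

t=0: L0/L1/L2 = A/-/- → run A
t=1: L0/L1/L2 = ACDE/-/- → run A
t=2: L0/L1/L2 = CDE/A/- → run C
t=3: L0/L1/L2 = CDEB/A/- → run C
t=4: L0/L1/L2 = DEB/AC/- → run D
t=5: L0/L1/L2 = DEBFH/AC/- → run D
t=6: L0/L1/L2 = EBFH/ACD/- → run E
t=7: L0/L1/L2 = EBFH/ACD/- → run E
t=8: L0/L1/L2 = BFH/ACDE/- → run B
t=9: L0/L1/L2 = BFH/ACDE/- → run B
t=10: L0/L1/L2 = FH/ACDEB/- → run F
t=11: L0/L1/L2 = FH/ACDEB/- → run F
t=12: L0/L1/L2 = H/ACDEBF/- → run H
t=13: L0/L1/L2 = H/ACDEBF/- → run H
t=14: L0/L1/L2 = -/ACDEBFH/- → run A
t=15: L0/L1/L2 = -/ACDEBFH/- → run A
t=16: L0/L1/L2 = -/ACDEBFH/- → run A
t=17: L0/L1/L2 = -/ACDEBFH/- → run A
t=18: L0/L1/L2 = -/CDEBFH/- → run C
t=19: L0/L1/L2 = -/CDEBFH/- → run C
t=20: L0/L1/L2 = -/CDEBFH/- → run C
t=21: L0/L1/L2 = -/CDEBFH/- → run C
t=22: L0/L1/L2 = -/DEBFH/C → run D
t=23: L0/L1/L2 = -/DEBFH/C → run D
t=24: L0/L1/L2 = -/DEBFH/C → run D
t=25: L0/L1/L2 = -/DEBFH/C → run D
t=26: L0/L1/L2 = -/EBFH/C → run E
t=27: L0/L1/L2 = -/EBFH/C → run E
t=28: L0/L1/L2 = -/BFH/C → run B
t=29: L0/L1/L2 = -/BFH/C → run B
t=30: L0/L1/L2 = -/BFH/C → run B
t=31: L0/L1/L2 = -/BFH/C → run B
t=32: L0/L1/L2 = -/FH/C → run F
t=33: L0/L1/L2 = -/FH/C → run F
t=34: L0/L1/L2 = -/FH/C → run F
t=35: L0/L1/L2 = -/FH/C → run F
t=36: L0/L1/L2 = -/H/CF → run H
t=37: L0/L1/L2 = -/H/CF → run H
t=38: L0/L1/L2 = -/H/CF → run H
t=39: L0/L1/L2 = -/H/CF → run H
t=40: L0/L1/L2 = -/-/CFH → run C
t=41: L0/L1/L2 = -/-/FH → run F
t=42: L0/L1/L2 = -/-/H → run H
t=43: (idle)
t=44: (idle)
t=45: (idle)
t=46: (idle)
t=47: (idle)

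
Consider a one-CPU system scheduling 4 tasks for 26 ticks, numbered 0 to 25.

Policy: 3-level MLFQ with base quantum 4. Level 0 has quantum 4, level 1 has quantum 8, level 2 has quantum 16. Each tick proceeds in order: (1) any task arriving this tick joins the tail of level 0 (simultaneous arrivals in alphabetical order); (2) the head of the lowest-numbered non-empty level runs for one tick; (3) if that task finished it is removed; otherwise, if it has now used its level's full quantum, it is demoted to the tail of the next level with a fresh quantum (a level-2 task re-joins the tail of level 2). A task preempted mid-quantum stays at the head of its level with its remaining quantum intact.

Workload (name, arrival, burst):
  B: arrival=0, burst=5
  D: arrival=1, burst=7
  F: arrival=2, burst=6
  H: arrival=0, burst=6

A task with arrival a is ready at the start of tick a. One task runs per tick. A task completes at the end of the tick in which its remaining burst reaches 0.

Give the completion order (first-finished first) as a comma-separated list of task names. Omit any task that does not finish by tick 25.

t=0: L0/L1/L2 = BH/-/- → run B
t=1: L0/L1/L2 = BHD/-/- → run B
t=2: L0/L1/L2 = BHDF/-/- → run B
t=3: L0/L1/L2 = BHDF/-/- → run B
t=4: L0/L1/L2 = HDF/B/- → run H
t=5: L0/L1/L2 = HDF/B/- → run H
t=6: L0/L1/L2 = HDF/B/- → run H
t=7: L0/L1/L2 = HDF/B/- → run H
t=8: L0/L1/L2 = DF/BH/- → run D
t=9: L0/L1/L2 = DF/BH/- → run D
t=10: L0/L1/L2 = DF/BH/- → run D
t=11: L0/L1/L2 = DF/BH/- → run D
t=12: L0/L1/L2 = F/BHD/- → run F
t=13: L0/L1/L2 = F/BHD/- → run F
t=14: L0/L1/L2 = F/BHD/- → run F
t=15: L0/L1/L2 = F/BHD/- → run F
t=16: L0/L1/L2 = -/BHDF/- → run B
t=17: L0/L1/L2 = -/HDF/- → run H
t=18: L0/L1/L2 = -/HDF/- → run H
t=19: L0/L1/L2 = -/DF/- → run D
t=20: L0/L1/L2 = -/DF/- → run D
t=21: L0/L1/L2 = -/DF/- → run D
t=22: L0/L1/L2 = -/F/- → run F
t=23: L0/L1/L2 = -/F/- → run F
t=24: (idle)
t=25: (idle)

completion order = B, H, D, F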